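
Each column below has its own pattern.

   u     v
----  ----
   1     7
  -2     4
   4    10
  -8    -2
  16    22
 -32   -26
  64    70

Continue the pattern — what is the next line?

-128  -122

Column u: ×(-2) each step, so 1, -2, 4, -8, 16, -32, 64 → -128.
For the column v, always 6 more than the column u: 7, 4, 10, -2, 22, -26, 70 → -122.
Putting it together: -128  -122.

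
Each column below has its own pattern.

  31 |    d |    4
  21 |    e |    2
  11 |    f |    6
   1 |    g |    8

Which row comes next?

First component — −10 each step: 31, 21, 11, 1 → -9.
Letter goes d, e, f, g → h (letters move forward 1 place in the alphabet).
Third component — each term is the sum of the two before it: 4, 2, 6, 8 → 14.
Combining the parts gives -9  h  14.

-9  h  14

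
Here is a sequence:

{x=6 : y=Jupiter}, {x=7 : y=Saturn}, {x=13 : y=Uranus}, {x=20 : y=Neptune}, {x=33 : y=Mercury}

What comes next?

{x=53 : y=Venus}

X — each term is the sum of the two before it: 6, 7, 13, 20, 33 → 53.
Y goes Jupiter, Saturn, Uranus, Neptune, Mercury → Venus (runs through the planets Mercury→Neptune).
Combining the parts gives {x=53 : y=Venus}.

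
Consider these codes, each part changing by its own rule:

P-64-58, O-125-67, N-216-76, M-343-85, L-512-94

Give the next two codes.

Letter goes P, O, N, M, L → K → J (letters move back 1 place in the alphabet).
Second component: 64, 125, 216, 343, 512 → 729 → 1000 (perfect cubes: 4³, 5³, 6³, …).
For the third component, +9 each step: 58, 67, 76, 85, 94 → 103 → 112.
So the next two codes are K-729-103 and J-1000-112.

K-729-103 then J-1000-112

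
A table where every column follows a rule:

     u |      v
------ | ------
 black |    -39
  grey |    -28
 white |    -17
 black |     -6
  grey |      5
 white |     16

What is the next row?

black  27

Column u goes black, grey, white, black, grey, white → black (repeats black → grey → white).
Column v: +11 each step; -39, -28, -17, -6, 5, 16 → 27.
Combining the parts gives black  27.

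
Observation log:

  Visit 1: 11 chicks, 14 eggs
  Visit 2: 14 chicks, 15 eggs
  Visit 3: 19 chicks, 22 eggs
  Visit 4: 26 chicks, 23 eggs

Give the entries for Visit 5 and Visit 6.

35 chicks, 30 eggs; 46 chicks, 31 eggs

For the chicks, differences are 3, 5, 7, … (increasing by 2 each time): 11, 14, 19, 26 → 35 → 46.
Eggs: alternating steps +1, +7, +1, +7, …, so 14, 15, 22, 23 → 30 → 31.
Putting the parts together: 35 chicks, 30 eggs and then 46 chicks, 31 eggs.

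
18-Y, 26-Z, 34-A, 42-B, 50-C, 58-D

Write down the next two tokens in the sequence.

66-E then 74-F

First component: 18, 26, 34, 42, 50, 58 → 66 → 74 (+8 each step).
For the letter, letters move forward 1 place in the alphabet, wrapping Z→A: Y, Z, A, B, C, D → E → F.
Putting the parts together: 66-E and then 74-F.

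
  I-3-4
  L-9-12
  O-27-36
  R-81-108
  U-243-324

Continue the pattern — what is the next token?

Letter: I, L, O, R, U → X (letters move forward 3 places in the alphabet).
Second component — ×3 each step: 3, 9, 27, 81, 243 → 729.
Third component — ×3 each step: 4, 12, 36, 108, 324 → 972.
Combining the parts gives X-729-972.

X-729-972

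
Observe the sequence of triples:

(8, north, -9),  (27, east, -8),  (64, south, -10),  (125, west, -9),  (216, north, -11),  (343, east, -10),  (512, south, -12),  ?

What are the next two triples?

(729, west, -11), (1000, north, -13)

First value: perfect cubes: 2³, 3³, 4³, …, so 8, 27, 64, 125, 216, 343, 512 → 729 → 1000.
Direction: repeats north → east → south → west, so north, east, south, west, north, east, south → west → north.
Third value: alternating steps +1, −2, +1, −2, …; -9, -8, -10, -9, -11, -10, -12 → -11 → -13.
So the next two triples are (729, west, -11) and (1000, north, -13).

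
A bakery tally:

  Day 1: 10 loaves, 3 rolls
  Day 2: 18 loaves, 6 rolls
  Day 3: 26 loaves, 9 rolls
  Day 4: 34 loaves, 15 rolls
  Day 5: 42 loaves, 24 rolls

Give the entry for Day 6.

Loaves: +8 each step, so 10, 18, 26, 34, 42 → 50.
Rolls: each term is the sum of the two before it; 3, 6, 9, 15, 24 → 39.
Combining the parts gives 50 loaves, 39 rolls.

50 loaves, 39 rolls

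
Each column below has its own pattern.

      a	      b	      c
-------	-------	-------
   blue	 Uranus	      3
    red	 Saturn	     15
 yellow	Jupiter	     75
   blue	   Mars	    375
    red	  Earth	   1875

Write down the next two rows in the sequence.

Column a goes blue, red, yellow, blue, red → yellow → blue (repeats blue → red → yellow).
Column b: runs backward through the planets Mercury→Neptune, so Uranus, Saturn, Jupiter, Mars, Earth → Venus → Mercury.
Column c: ×5 each step, so 3, 15, 75, 375, 1875 → 9375 → 46875.
So the next two rows are yellow  Venus  9375 and blue  Mercury  46875.

yellow  Venus  9375; blue  Mercury  46875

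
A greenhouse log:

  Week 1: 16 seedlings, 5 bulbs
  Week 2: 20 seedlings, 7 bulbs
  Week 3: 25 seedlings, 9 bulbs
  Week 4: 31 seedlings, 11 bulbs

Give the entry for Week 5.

38 seedlings, 13 bulbs

Seedlings goes 16, 20, 25, 31 → 38 (differences are 4, 5, 6, … (increasing by 1 each time)).
Bulbs: +2 each step; 5, 7, 9, 11 → 13.
Putting it together: 38 seedlings, 13 bulbs.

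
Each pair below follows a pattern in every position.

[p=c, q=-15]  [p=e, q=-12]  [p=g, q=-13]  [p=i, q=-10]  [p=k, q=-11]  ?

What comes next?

[p=m, q=-8]

For the p, letters move forward 2 places in the alphabet: c, e, g, i, k → m.
For the q, alternating steps +3, −1, +3, −1, …: -15, -12, -13, -10, -11 → -8.
Combining the parts gives [p=m, q=-8].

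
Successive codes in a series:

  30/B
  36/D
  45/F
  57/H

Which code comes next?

72/J

First component: differences are 6, 9, 12, … (increasing by 3 each time), so 30, 36, 45, 57 → 72.
Letter goes B, D, F, H → J (letters move forward 2 places in the alphabet).
So the next code is 72/J.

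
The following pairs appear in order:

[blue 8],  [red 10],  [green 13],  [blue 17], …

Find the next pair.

Colour — repeats blue → red → green: blue, red, green, blue → red.
Second component — differences are 2, 3, 4, … (increasing by 1 each time): 8, 10, 13, 17 → 22.
Putting it together: [red 22].

[red 22]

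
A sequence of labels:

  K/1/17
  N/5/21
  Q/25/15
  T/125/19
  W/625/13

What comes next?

Z/3125/17

Letter: letters move forward 3 places in the alphabet, so K, N, Q, T, W → Z.
Second component: ×5 each step, so 1, 5, 25, 125, 625 → 3125.
Third component: alternating steps +4, −6, +4, −6, …, so 17, 21, 15, 19, 13 → 17.
Putting it together: Z/3125/17.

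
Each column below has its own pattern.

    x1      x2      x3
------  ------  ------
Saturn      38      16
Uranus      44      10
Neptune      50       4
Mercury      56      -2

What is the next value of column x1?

Column x1: runs through the planets Mercury→Neptune; Saturn, Uranus, Neptune, Mercury → Venus.

Venus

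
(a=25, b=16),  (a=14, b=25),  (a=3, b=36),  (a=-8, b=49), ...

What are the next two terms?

(a=-19, b=64), (a=-30, b=81)

A — −11 each step: 25, 14, 3, -8 → -19 → -30.
B: perfect squares: 4², 5², 6², …; 16, 25, 36, 49 → 64 → 81.
So the next two terms are (a=-19, b=64) and (a=-30, b=81).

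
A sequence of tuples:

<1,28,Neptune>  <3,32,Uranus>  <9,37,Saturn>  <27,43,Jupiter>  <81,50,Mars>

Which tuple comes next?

For the first value, ×3 each step: 1, 3, 9, 27, 81 → 243.
Second value — differences are 4, 5, 6, … (increasing by 1 each time): 28, 32, 37, 43, 50 → 58.
Planet: runs backward through the planets Mercury→Neptune, so Neptune, Uranus, Saturn, Jupiter, Mars → Earth.
Combining the parts gives <243,58,Earth>.

<243,58,Earth>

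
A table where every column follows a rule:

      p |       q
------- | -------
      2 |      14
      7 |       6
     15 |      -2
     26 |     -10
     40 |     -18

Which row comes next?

Column p: differences are 5, 8, 11, … (increasing by 3 each time); 2, 7, 15, 26, 40 → 57.
Column q — −8 each step: 14, 6, -2, -10, -18 → -26.
Combining the parts gives 57  -26.

57  -26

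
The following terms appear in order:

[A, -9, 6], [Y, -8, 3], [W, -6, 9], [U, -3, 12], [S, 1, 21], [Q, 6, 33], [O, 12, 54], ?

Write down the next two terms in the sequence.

[M, 19, 87], [K, 27, 141]

Letter: A, Y, W, U, S, Q, O → M → K (letters move back 2 places in the alphabet, wrapping A→Z).
Second component — differences are 1, 2, 3, … (increasing by 1 each time): -9, -8, -6, -3, 1, 6, 12 → 19 → 27.
Third component goes 6, 3, 9, 12, 21, 33, 54 → 87 → 141 (each term is the sum of the two before it).
Putting the parts together: [M, 19, 87] and then [K, 27, 141].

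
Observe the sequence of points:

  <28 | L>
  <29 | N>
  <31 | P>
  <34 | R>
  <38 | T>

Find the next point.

<43 | V>

First component: differences are 1, 2, 3, … (increasing by 1 each time), so 28, 29, 31, 34, 38 → 43.
For the letter, letters move forward 2 places in the alphabet: L, N, P, R, T → V.
Putting it together: <43 | V>.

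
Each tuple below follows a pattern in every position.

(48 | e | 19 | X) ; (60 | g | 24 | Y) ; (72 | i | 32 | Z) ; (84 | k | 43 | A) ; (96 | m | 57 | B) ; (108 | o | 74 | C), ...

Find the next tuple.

For the first slot, +12 each step: 48, 60, 72, 84, 96, 108 → 120.
First letter goes e, g, i, k, m, o → q (letters move forward 2 places in the alphabet).
Third slot: differences are 5, 8, 11, … (increasing by 3 each time); 19, 24, 32, 43, 57, 74 → 94.
Second letter — letters move forward 1 place in the alphabet, wrapping Z→A: X, Y, Z, A, B, C → D.
Combining the parts gives (120 | q | 94 | D).

(120 | q | 94 | D)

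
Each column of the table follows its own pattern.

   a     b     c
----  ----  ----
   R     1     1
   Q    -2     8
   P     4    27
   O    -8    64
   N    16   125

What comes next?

M  -32  216

Column a: R, Q, P, O, N → M (letters move back 1 place in the alphabet).
Column b — ×(-2) each step: 1, -2, 4, -8, 16 → -32.
Column c: perfect cubes: 1³, 2³, 3³, …, so 1, 8, 27, 64, 125 → 216.
Combining the parts gives M  -32  216.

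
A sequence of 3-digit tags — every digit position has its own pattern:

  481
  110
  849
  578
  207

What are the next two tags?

936, 665

First digit: −3 each step, mod 10; 4, 1, 8, 5, 2 → 9 → 6.
Second digit: 8, 1, 4, 7, 0 → 3 → 6 (+3 each step, mod 10).
Third digit: 1, 0, 9, 8, 7 → 6 → 5 (−1 each step, mod 10).
Putting the parts together: 936 and then 665.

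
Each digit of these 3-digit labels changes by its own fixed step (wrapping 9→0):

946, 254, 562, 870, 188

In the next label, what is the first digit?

4

First digit — +3 each step, mod 10: 9, 2, 5, 8, 1 → 4.
Second digit: +1 each step, mod 10, so 4, 5, 6, 7, 8 → 9.
Third digit goes 6, 4, 2, 0, 8 → 6 (−2 each step, mod 10).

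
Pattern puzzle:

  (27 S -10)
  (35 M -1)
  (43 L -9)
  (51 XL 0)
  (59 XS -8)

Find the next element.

First coordinate — +8 each step: 27, 35, 43, 51, 59 → 67.
Size: runs through clothing sizes XS→XL, so S, M, L, XL, XS → S.
Third coordinate goes -10, -1, -9, 0, -8 → 1 (alternating steps +9, −8, +9, −8, …).
So the next element is (67 S 1).

(67 S 1)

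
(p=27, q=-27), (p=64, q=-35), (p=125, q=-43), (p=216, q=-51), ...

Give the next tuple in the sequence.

(p=343, q=-59)

P: 27, 64, 125, 216 → 343 (perfect cubes: 3³, 4³, 5³, …).
Q: −8 each step, so -27, -35, -43, -51 → -59.
So the next tuple is (p=343, q=-59).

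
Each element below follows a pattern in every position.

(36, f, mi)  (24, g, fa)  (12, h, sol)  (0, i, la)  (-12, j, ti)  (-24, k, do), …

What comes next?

(-36, l, re)

First component: −12 each step; 36, 24, 12, 0, -12, -24 → -36.
Letter — letters move forward 1 place in the alphabet: f, g, h, i, j, k → l.
Note: runs through the solfège scale do→ti, so mi, fa, sol, la, ti, do → re.
Putting it together: (-36, l, re).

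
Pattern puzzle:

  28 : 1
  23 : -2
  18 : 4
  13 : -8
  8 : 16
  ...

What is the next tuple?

For the first coordinate, −5 each step: 28, 23, 18, 13, 8 → 3.
Second coordinate: 1, -2, 4, -8, 16 → -32 (×(-2) each step).
Putting it together: 3 : -32.

3 : -32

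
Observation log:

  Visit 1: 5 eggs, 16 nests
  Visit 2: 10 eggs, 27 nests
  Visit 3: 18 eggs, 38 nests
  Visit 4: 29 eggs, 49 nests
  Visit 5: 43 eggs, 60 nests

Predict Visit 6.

60 eggs, 71 nests

Eggs: differences are 5, 8, 11, … (increasing by 3 each time), so 5, 10, 18, 29, 43 → 60.
Nests: 16, 27, 38, 49, 60 → 71 (+11 each step).
Combining the parts gives 60 eggs, 71 nests.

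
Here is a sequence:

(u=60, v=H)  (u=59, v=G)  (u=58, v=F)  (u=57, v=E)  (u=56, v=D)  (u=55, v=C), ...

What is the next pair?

U goes 60, 59, 58, 57, 56, 55 → 54 (−1 each step).
V: letters move back 1 place in the alphabet; H, G, F, E, D, C → B.
Combining the parts gives (u=54, v=B).

(u=54, v=B)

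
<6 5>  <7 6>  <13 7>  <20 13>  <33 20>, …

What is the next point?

First value: 6, 7, 13, 20, 33 → 53 (each term is the sum of the two before it).
For the second value, always the previous value of the first value: 5, 6, 7, 13, 20 → 33.
So the next point is <53 33>.

<53 33>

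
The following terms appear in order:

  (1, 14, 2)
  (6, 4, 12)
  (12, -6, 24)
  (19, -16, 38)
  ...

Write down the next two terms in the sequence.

(27, -26, 54), (36, -36, 72)

First entry: differences are 5, 6, 7, … (increasing by 1 each time); 1, 6, 12, 19 → 27 → 36.
Second entry: −10 each step, so 14, 4, -6, -16 → -26 → -36.
Third entry — always 2 × the first entry: 2, 12, 24, 38 → 54 → 72.
Putting the parts together: (27, -26, 54) and then (36, -36, 72).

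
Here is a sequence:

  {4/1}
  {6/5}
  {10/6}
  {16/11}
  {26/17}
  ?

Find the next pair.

First entry: each term is the sum of the two before it; 4, 6, 10, 16, 26 → 42.
Second entry: each term is the sum of the two before it, so 1, 5, 6, 11, 17 → 28.
Combining the parts gives {42/28}.

{42/28}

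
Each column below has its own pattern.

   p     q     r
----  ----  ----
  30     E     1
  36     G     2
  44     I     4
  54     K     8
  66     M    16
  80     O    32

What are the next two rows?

96  Q  64; 114  S  128

Column p: 30, 36, 44, 54, 66, 80 → 96 → 114 (differences are 6, 8, 10, … (increasing by 2 each time)).
Column q goes E, G, I, K, M, O → Q → S (letters move forward 2 places in the alphabet).
Column r: ×2 each step, so 1, 2, 4, 8, 16, 32 → 64 → 128.
Putting the parts together: 96  Q  64 and then 114  S  128.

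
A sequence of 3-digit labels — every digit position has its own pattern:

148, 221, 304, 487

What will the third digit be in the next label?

For the third digit, +3 each step, mod 10: 8, 1, 4, 7 → 0.

0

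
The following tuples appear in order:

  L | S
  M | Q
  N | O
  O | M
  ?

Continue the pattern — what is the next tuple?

First letter goes L, M, N, O → P (letters move forward 1 place in the alphabet).
Second letter: letters move back 2 places in the alphabet; S, Q, O, M → K.
Combining the parts gives P | K.

P | K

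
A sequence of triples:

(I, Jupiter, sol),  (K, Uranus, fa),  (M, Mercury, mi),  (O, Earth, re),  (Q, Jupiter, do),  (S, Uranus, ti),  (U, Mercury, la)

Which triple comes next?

(W, Earth, sol)

For the letter, letters move forward 2 places in the alphabet: I, K, M, O, Q, S, U → W.
Planet: repeats Jupiter → Uranus → Mercury → Earth, so Jupiter, Uranus, Mercury, Earth, Jupiter, Uranus, Mercury → Earth.
Note: runs backward through the solfège scale do→ti; sol, fa, mi, re, do, ti, la → sol.
So the next triple is (W, Earth, sol).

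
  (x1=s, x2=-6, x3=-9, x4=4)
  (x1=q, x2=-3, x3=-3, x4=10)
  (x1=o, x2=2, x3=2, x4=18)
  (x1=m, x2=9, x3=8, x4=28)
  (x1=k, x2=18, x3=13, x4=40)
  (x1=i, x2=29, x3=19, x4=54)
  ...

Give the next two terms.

(x1=g, x2=42, x3=24, x4=70), (x1=e, x2=57, x3=30, x4=88)

X1: letters move back 2 places in the alphabet; s, q, o, m, k, i → g → e.
X2 — differences are 3, 5, 7, … (increasing by 2 each time): -6, -3, 2, 9, 18, 29 → 42 → 57.
X3: alternating steps +6, +5, +6, +5, …, so -9, -3, 2, 8, 13, 19 → 24 → 30.
X4 — differences are 6, 8, 10, … (increasing by 2 each time): 4, 10, 18, 28, 40, 54 → 70 → 88.
So the next two terms are (x1=g, x2=42, x3=24, x4=70) and (x1=e, x2=57, x3=30, x4=88).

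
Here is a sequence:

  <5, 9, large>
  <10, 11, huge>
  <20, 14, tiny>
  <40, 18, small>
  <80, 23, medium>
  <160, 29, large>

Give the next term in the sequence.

First coordinate: 5, 10, 20, 40, 80, 160 → 320 (×2 each step).
Second coordinate: differences are 2, 3, 4, … (increasing by 1 each time); 9, 11, 14, 18, 23, 29 → 36.
For the size, repeats large → huge → tiny → small → medium: large, huge, tiny, small, medium, large → huge.
Combining the parts gives <320, 36, huge>.

<320, 36, huge>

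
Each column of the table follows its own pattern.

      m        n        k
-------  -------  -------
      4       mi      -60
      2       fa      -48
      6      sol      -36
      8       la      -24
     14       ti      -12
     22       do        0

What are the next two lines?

36  re  12; 58  mi  24

Column m — each term is the sum of the two before it: 4, 2, 6, 8, 14, 22 → 36 → 58.
Column n: runs through the solfège scale do→ti; mi, fa, sol, la, ti, do → re → mi.
Column k — +12 each step: -60, -48, -36, -24, -12, 0 → 12 → 24.
So the next two lines are 36  re  12 and 58  mi  24.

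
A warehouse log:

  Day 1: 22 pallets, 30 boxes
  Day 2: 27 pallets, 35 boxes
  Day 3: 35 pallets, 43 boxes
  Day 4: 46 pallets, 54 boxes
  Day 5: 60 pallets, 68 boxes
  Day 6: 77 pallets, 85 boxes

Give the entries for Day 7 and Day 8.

97 pallets, 105 boxes; 120 pallets, 128 boxes

Pallets goes 22, 27, 35, 46, 60, 77 → 97 → 120 (differences are 5, 8, 11, … (increasing by 3 each time)).
Boxes: always 8 more than the pallets, so 30, 35, 43, 54, 68, 85 → 105 → 128.
Putting the parts together: 97 pallets, 105 boxes and then 120 pallets, 128 boxes.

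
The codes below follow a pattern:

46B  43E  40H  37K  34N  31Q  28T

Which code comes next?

First component: −3 each step; 46, 43, 40, 37, 34, 31, 28 → 25.
Letter: letters move forward 3 places in the alphabet; B, E, H, K, N, Q, T → W.
Putting it together: 25W.

25W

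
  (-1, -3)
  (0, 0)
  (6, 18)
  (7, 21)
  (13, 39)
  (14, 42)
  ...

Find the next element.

(20, 60)

First component: alternating steps +1, +6, +1, +6, …; -1, 0, 6, 7, 13, 14 → 20.
Second component — always 3 × the first component: -3, 0, 18, 21, 39, 42 → 60.
So the next element is (20, 60).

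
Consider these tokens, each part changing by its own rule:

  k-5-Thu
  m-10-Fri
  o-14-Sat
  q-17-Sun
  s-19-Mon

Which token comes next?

u-20-Tue

For the letter, letters move forward 2 places in the alphabet: k, m, o, q, s → u.
For the second component, differences are 5, 4, 3, … (decreasing by 1 each time): 5, 10, 14, 17, 19 → 20.
Day — runs through the weekdays Mon→Sun: Thu, Fri, Sat, Sun, Mon → Tue.
So the next token is u-20-Tue.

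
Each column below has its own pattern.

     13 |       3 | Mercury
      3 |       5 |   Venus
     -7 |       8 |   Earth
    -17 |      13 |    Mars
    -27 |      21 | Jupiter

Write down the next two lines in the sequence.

-37  34  Saturn; -47  55  Uranus

First component — −10 each step: 13, 3, -7, -17, -27 → -37 → -47.
Second component — each term is the sum of the two before it: 3, 5, 8, 13, 21 → 34 → 55.
Planet: runs through the planets Mercury→Neptune, so Mercury, Venus, Earth, Mars, Jupiter → Saturn → Uranus.
So the next two lines are -37  34  Saturn and -47  55  Uranus.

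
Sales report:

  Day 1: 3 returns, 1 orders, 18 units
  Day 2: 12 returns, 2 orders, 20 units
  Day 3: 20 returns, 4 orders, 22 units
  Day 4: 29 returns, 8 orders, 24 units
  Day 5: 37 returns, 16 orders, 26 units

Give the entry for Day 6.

46 returns, 32 orders, 28 units

For the returns, alternating steps +9, +8, +9, +8, …: 3, 12, 20, 29, 37 → 46.
For the orders, ×2 each step: 1, 2, 4, 8, 16 → 32.
Units — +2 each step: 18, 20, 22, 24, 26 → 28.
Combining the parts gives 46 returns, 32 orders, 28 units.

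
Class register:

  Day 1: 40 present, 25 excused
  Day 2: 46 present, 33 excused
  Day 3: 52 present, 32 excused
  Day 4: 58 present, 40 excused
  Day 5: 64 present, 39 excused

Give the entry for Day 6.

70 present, 47 excused

Present: 40, 46, 52, 58, 64 → 70 (+6 each step).
Excused — alternating steps +8, −1, +8, −1, …: 25, 33, 32, 40, 39 → 47.
So the next row is 70 present, 47 excused.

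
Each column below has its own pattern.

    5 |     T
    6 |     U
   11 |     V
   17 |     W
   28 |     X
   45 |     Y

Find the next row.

73  Z

For the first component, each term is the sum of the two before it: 5, 6, 11, 17, 28, 45 → 73.
Letter: T, U, V, W, X, Y → Z (letters move forward 1 place in the alphabet).
Putting it together: 73  Z.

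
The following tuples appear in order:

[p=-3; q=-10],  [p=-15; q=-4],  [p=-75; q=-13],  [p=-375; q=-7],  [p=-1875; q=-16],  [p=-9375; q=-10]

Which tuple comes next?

P: ×5 each step, so -3, -15, -75, -375, -1875, -9375 → -46875.
Q: -10, -4, -13, -7, -16, -10 → -19 (alternating steps +6, −9, +6, −9, …).
Putting it together: [p=-46875; q=-19].

[p=-46875; q=-19]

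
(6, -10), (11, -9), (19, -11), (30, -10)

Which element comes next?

(44, -12)

First entry: differences are 5, 8, 11, … (increasing by 3 each time); 6, 11, 19, 30 → 44.
For the second entry, alternating steps +1, −2, +1, −2, …: -10, -9, -11, -10 → -12.
Putting it together: (44, -12).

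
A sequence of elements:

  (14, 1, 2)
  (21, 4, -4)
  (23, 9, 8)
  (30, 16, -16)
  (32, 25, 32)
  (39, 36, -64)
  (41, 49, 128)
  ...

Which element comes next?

(48, 64, -256)

First part: alternating steps +7, +2, +7, +2, …; 14, 21, 23, 30, 32, 39, 41 → 48.
Second part goes 1, 4, 9, 16, 25, 36, 49 → 64 (perfect squares: 1², 2², 3², …).
Third part — ×(-2) each step: 2, -4, 8, -16, 32, -64, 128 → -256.
Combining the parts gives (48, 64, -256).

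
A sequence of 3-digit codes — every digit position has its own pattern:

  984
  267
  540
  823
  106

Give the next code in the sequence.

For the first digit, +3 each step, mod 10: 9, 2, 5, 8, 1 → 4.
For the second digit, −2 each step, mod 10: 8, 6, 4, 2, 0 → 8.
Third digit: +3 each step, mod 10; 4, 7, 0, 3, 6 → 9.
Combining the parts gives 489.

489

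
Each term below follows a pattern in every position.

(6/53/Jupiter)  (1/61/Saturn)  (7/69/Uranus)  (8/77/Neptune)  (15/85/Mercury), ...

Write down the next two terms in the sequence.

(23/93/Venus), (38/101/Earth)

First value goes 6, 1, 7, 8, 15 → 23 → 38 (each term is the sum of the two before it).
Second value goes 53, 61, 69, 77, 85 → 93 → 101 (+8 each step).
Planet: runs through the planets Mercury→Neptune; Jupiter, Saturn, Uranus, Neptune, Mercury → Venus → Earth.
So the next two terms are (23/93/Venus) and (38/101/Earth).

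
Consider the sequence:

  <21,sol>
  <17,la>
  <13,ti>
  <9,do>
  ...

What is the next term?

<5,re>

First value: −4 each step; 21, 17, 13, 9 → 5.
Note: runs through the solfège scale do→ti; sol, la, ti, do → re.
Combining the parts gives <5,re>.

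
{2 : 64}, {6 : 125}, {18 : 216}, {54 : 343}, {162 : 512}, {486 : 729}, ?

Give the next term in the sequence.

{1458 : 1000}

First component goes 2, 6, 18, 54, 162, 486 → 1458 (×3 each step).
Second component — perfect cubes: 4³, 5³, 6³, …: 64, 125, 216, 343, 512, 729 → 1000.
Putting it together: {1458 : 1000}.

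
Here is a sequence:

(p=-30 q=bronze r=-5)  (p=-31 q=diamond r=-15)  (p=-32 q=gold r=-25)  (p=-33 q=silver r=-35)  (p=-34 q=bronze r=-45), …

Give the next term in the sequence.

(p=-35 q=diamond r=-55)

P goes -30, -31, -32, -33, -34 → -35 (−1 each step).
Q: repeats bronze → diamond → gold → silver, so bronze, diamond, gold, silver, bronze → diamond.
R: -5, -15, -25, -35, -45 → -55 (−10 each step).
Putting it together: (p=-35 q=diamond r=-55).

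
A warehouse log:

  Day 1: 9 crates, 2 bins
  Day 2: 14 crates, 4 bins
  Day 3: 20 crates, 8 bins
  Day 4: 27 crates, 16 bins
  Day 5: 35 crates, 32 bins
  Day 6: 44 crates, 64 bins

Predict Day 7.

54 crates, 128 bins

For the crates, differences are 5, 6, 7, … (increasing by 1 each time): 9, 14, 20, 27, 35, 44 → 54.
Bins: 2, 4, 8, 16, 32, 64 → 128 (×2 each step).
Putting it together: 54 crates, 128 bins.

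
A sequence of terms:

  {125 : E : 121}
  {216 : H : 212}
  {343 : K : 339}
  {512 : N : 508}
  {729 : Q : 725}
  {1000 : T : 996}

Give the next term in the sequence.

First component — perfect cubes: 5³, 6³, 7³, …: 125, 216, 343, 512, 729, 1000 → 1331.
Letter: E, H, K, N, Q, T → W (letters move forward 3 places in the alphabet).
Third component: always 4 less than the first component; 121, 212, 339, 508, 725, 996 → 1327.
Combining the parts gives {1331 : W : 1327}.

{1331 : W : 1327}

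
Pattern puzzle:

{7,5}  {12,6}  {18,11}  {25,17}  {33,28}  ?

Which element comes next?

{42,45}

First entry: differences are 5, 6, 7, … (increasing by 1 each time), so 7, 12, 18, 25, 33 → 42.
Second entry goes 5, 6, 11, 17, 28 → 45 (each term is the sum of the two before it).
Combining the parts gives {42,45}.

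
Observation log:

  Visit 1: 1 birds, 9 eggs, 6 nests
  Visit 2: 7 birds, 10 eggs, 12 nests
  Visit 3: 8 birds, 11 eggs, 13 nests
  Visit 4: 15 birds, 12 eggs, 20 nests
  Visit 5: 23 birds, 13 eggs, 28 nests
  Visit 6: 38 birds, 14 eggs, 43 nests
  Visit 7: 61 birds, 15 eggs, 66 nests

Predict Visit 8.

99 birds, 16 eggs, 104 nests

Birds: each term is the sum of the two before it; 1, 7, 8, 15, 23, 38, 61 → 99.
Eggs: +1 each step, so 9, 10, 11, 12, 13, 14, 15 → 16.
For the nests, always 5 more than the birds: 6, 12, 13, 20, 28, 43, 66 → 104.
So the next record is 99 birds, 16 eggs, 104 nests.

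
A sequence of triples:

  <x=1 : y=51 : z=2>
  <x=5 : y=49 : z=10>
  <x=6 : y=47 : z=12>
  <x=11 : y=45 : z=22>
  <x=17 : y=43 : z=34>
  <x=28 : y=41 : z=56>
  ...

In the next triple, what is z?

For the x, each term is the sum of the two before it: 1, 5, 6, 11, 17, 28 → 45.
Z: always 2 × the x, so 2, 10, 12, 22, 34, 56 → 90.

90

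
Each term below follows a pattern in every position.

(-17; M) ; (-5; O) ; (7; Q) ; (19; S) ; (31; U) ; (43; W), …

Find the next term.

(55; Y)

First entry: -17, -5, 7, 19, 31, 43 → 55 (+12 each step).
Letter: letters move forward 2 places in the alphabet; M, O, Q, S, U, W → Y.
Combining the parts gives (55; Y).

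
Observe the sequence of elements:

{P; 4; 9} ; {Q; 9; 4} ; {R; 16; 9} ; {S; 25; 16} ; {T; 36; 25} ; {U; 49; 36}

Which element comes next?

{V; 64; 49}

Letter goes P, Q, R, S, T, U → V (letters move forward 1 place in the alphabet).
For the second part, perfect squares: 2², 3², 4², …: 4, 9, 16, 25, 36, 49 → 64.
Third part — always the previous value of the second part: 9, 4, 9, 16, 25, 36 → 49.
Combining the parts gives {V; 64; 49}.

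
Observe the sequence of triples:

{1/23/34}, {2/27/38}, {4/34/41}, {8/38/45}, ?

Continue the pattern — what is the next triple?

For the first entry, ×2 each step: 1, 2, 4, 8 → 16.
Second entry: alternating steps +4, +7, +4, +7, …, so 23, 27, 34, 38 → 45.
Third entry: 34, 38, 41, 45 → 48 (alternating steps +4, +3, +4, +3, …).
Putting it together: {16/45/48}.

{16/45/48}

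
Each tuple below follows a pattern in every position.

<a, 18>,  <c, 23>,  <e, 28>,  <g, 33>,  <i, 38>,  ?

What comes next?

Letter: letters move forward 2 places in the alphabet, so a, c, e, g, i → k.
Second coordinate: 18, 23, 28, 33, 38 → 43 (+5 each step).
Putting it together: <k, 43>.

<k, 43>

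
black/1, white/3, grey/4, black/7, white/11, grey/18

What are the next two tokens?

black/29, white/47

For the shade, repeats black → white → grey: black, white, grey, black, white, grey → black → white.
Second component: each term is the sum of the two before it; 1, 3, 4, 7, 11, 18 → 29 → 47.
So the next two tokens are black/29 and white/47.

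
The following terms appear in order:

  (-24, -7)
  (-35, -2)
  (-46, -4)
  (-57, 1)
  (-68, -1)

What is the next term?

First value: −11 each step; -24, -35, -46, -57, -68 → -79.
Second value: alternating steps +5, −2, +5, −2, …, so -7, -2, -4, 1, -1 → 4.
Combining the parts gives (-79, 4).

(-79, 4)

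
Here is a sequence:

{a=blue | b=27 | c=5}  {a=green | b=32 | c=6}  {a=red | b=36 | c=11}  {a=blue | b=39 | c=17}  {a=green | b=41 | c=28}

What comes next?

{a=red | b=42 | c=45}

A — repeats blue → green → red: blue, green, red, blue, green → red.
B — differences are 5, 4, 3, … (decreasing by 1 each time): 27, 32, 36, 39, 41 → 42.
C — each term is the sum of the two before it: 5, 6, 11, 17, 28 → 45.
So the next tuple is {a=red | b=42 | c=45}.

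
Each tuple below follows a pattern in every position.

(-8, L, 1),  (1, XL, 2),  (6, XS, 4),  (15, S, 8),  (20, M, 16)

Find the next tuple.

(29, L, 32)

First component: alternating steps +9, +5, +9, +5, …, so -8, 1, 6, 15, 20 → 29.
Size: L, XL, XS, S, M → L (runs through clothing sizes XS→XL).
Third component: 1, 2, 4, 8, 16 → 32 (×2 each step).
Combining the parts gives (29, L, 32).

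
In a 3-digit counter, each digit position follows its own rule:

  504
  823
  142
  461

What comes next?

First digit: 5, 8, 1, 4 → 7 (+3 each step, mod 10).
Second digit: +2 each step, mod 10, so 0, 2, 4, 6 → 8.
Third digit: −1 each step, mod 10, so 4, 3, 2, 1 → 0.
Putting it together: 780.

780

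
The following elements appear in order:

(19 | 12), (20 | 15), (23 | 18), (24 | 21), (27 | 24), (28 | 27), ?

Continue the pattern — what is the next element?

(31 | 30)

For the first coordinate, alternating steps +1, +3, +1, +3, …: 19, 20, 23, 24, 27, 28 → 31.
Second coordinate: 12, 15, 18, 21, 24, 27 → 30 (+3 each step).
So the next element is (31 | 30).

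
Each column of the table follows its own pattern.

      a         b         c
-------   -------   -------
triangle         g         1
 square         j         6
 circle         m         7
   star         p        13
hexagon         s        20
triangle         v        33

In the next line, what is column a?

square

Column a: repeats triangle → square → circle → star → hexagon, so triangle, square, circle, star, hexagon, triangle → square.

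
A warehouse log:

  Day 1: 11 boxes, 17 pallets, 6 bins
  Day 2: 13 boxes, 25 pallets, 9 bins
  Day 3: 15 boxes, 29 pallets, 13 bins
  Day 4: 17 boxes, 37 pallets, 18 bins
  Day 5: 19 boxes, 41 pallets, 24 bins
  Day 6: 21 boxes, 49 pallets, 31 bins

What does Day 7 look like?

23 boxes, 53 pallets, 39 bins

For the boxes, +2 each step: 11, 13, 15, 17, 19, 21 → 23.
Pallets: alternating steps +8, +4, +8, +4, …, so 17, 25, 29, 37, 41, 49 → 53.
Bins — differences are 3, 4, 5, … (increasing by 1 each time): 6, 9, 13, 18, 24, 31 → 39.
Combining the parts gives 23 boxes, 53 pallets, 39 bins.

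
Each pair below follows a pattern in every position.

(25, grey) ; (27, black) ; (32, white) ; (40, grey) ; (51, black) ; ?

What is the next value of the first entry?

65

First entry goes 25, 27, 32, 40, 51 → 65 (differences are 2, 5, 8, … (increasing by 3 each time)).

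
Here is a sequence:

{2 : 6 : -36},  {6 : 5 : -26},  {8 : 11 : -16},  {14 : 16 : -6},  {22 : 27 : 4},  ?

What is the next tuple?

For the first part, each term is the sum of the two before it: 2, 6, 8, 14, 22 → 36.
Second part: each term is the sum of the two before it; 6, 5, 11, 16, 27 → 43.
Third part goes -36, -26, -16, -6, 4 → 14 (+10 each step).
So the next tuple is {36 : 43 : 14}.

{36 : 43 : 14}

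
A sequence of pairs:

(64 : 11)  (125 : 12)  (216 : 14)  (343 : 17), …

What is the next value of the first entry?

512

First entry: perfect cubes: 4³, 5³, 6³, …; 64, 125, 216, 343 → 512.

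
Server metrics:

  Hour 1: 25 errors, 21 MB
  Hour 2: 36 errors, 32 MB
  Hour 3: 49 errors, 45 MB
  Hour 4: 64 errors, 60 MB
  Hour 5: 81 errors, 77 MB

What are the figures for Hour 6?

100 errors, 96 MB

For the errors, perfect squares: 5², 6², 7², …: 25, 36, 49, 64, 81 → 100.
MB: always 4 less than the errors, so 21, 32, 45, 60, 77 → 96.
Combining the parts gives 100 errors, 96 MB.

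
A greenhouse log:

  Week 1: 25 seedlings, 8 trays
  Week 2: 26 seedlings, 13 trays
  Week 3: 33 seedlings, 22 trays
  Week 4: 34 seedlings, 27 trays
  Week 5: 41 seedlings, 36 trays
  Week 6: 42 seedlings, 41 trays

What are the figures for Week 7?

49 seedlings, 50 trays

Seedlings: alternating steps +1, +7, +1, +7, …, so 25, 26, 33, 34, 41, 42 → 49.
Trays: alternating steps +5, +9, +5, +9, …, so 8, 13, 22, 27, 36, 41 → 50.
So the next line is 49 seedlings, 50 trays.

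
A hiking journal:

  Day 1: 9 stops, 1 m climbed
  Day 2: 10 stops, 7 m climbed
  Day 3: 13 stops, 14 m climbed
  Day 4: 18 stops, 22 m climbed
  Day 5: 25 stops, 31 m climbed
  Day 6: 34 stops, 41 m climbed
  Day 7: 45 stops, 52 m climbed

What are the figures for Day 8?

58 stops, 64 m climbed

Stops — differences are 1, 3, 5, … (increasing by 2 each time): 9, 10, 13, 18, 25, 34, 45 → 58.
M climbed: differences are 6, 7, 8, … (increasing by 1 each time); 1, 7, 14, 22, 31, 41, 52 → 64.
Putting it together: 58 stops, 64 m climbed.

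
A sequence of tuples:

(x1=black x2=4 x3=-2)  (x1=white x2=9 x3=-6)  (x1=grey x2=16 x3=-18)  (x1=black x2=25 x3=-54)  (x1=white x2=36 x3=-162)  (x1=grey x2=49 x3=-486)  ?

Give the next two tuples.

(x1=black x2=64 x3=-1458), (x1=white x2=81 x3=-4374)

X1 — repeats black → white → grey: black, white, grey, black, white, grey → black → white.
X2 goes 4, 9, 16, 25, 36, 49 → 64 → 81 (perfect squares: 2², 3², 4², …).
X3 goes -2, -6, -18, -54, -162, -486 → -1458 → -4374 (×3 each step).
Putting the parts together: (x1=black x2=64 x3=-1458) and then (x1=white x2=81 x3=-4374).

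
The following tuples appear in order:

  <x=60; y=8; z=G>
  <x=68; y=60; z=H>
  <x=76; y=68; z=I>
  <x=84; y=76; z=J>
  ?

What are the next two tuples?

<x=92; y=84; z=K>, <x=100; y=92; z=L>

X: +8 each step, so 60, 68, 76, 84 → 92 → 100.
Y: 8, 60, 68, 76 → 84 → 92 (always the previous value of the x).
For the z, letters move forward 1 place in the alphabet: G, H, I, J → K → L.
Putting the parts together: <x=92; y=84; z=K> and then <x=100; y=92; z=L>.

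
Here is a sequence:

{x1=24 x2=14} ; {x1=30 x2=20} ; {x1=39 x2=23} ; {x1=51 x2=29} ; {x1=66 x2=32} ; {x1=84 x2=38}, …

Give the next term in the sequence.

X1: differences are 6, 9, 12, … (increasing by 3 each time); 24, 30, 39, 51, 66, 84 → 105.
X2: alternating steps +6, +3, +6, +3, …, so 14, 20, 23, 29, 32, 38 → 41.
Combining the parts gives {x1=105 x2=41}.

{x1=105 x2=41}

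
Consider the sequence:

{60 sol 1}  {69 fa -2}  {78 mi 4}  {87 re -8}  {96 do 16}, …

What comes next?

{105 ti -32}

First value: +9 each step; 60, 69, 78, 87, 96 → 105.
Note: runs backward through the solfège scale do→ti, so sol, fa, mi, re, do → ti.
For the third value, ×(-2) each step: 1, -2, 4, -8, 16 → -32.
Combining the parts gives {105 ti -32}.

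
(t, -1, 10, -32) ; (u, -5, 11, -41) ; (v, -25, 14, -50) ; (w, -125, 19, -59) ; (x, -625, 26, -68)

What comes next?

(y, -3125, 35, -77)

Letter: letters move forward 1 place in the alphabet, so t, u, v, w, x → y.
Second entry goes -1, -5, -25, -125, -625 → -3125 (×5 each step).
Third entry goes 10, 11, 14, 19, 26 → 35 (differences are 1, 3, 5, … (increasing by 2 each time)).
Fourth entry — −9 each step: -32, -41, -50, -59, -68 → -77.
Combining the parts gives (y, -3125, 35, -77).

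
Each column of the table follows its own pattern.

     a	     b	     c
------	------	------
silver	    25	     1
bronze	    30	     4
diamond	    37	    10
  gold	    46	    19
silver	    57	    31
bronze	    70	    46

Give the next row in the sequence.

Column a — repeats silver → bronze → diamond → gold: silver, bronze, diamond, gold, silver, bronze → diamond.
Column b: differences are 5, 7, 9, … (increasing by 2 each time), so 25, 30, 37, 46, 57, 70 → 85.
Column c: differences are 3, 6, 9, … (increasing by 3 each time), so 1, 4, 10, 19, 31, 46 → 64.
Putting it together: diamond  85  64.

diamond  85  64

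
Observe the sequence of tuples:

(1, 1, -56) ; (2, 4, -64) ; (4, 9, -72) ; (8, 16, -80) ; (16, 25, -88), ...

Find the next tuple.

(32, 36, -96)

First part: ×2 each step, so 1, 2, 4, 8, 16 → 32.
For the second part, perfect squares: 1², 2², 3², …: 1, 4, 9, 16, 25 → 36.
Third part — −8 each step: -56, -64, -72, -80, -88 → -96.
Combining the parts gives (32, 36, -96).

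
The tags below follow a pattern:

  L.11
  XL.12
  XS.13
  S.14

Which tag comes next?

M.15

Size goes L, XL, XS, S → M (runs through clothing sizes XS→XL).
Second component goes 11, 12, 13, 14 → 15 (+1 each step).
So the next tag is M.15.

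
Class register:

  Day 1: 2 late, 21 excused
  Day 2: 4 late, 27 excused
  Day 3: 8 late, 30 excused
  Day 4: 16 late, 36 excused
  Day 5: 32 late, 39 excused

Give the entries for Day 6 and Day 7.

Late — ×2 each step: 2, 4, 8, 16, 32 → 64 → 128.
Excused goes 21, 27, 30, 36, 39 → 45 → 48 (alternating steps +6, +3, +6, +3, …).
Putting the parts together: 64 late, 45 excused and then 128 late, 48 excused.

64 late, 45 excused; 128 late, 48 excused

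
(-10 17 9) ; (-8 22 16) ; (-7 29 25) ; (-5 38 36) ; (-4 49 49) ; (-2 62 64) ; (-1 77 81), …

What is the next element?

(1 94 100)

First value: alternating steps +2, +1, +2, +1, …; -10, -8, -7, -5, -4, -2, -1 → 1.
Second value: differences are 5, 7, 9, … (increasing by 2 each time); 17, 22, 29, 38, 49, 62, 77 → 94.
Third value: 9, 16, 25, 36, 49, 64, 81 → 100 (perfect squares: 3², 4², 5², …).
Combining the parts gives (1 94 100).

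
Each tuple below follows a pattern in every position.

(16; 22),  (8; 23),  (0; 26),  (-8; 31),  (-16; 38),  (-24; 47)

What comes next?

First component: −8 each step; 16, 8, 0, -8, -16, -24 → -32.
Second component goes 22, 23, 26, 31, 38, 47 → 58 (differences are 1, 3, 5, … (increasing by 2 each time)).
So the next tuple is (-32; 58).

(-32; 58)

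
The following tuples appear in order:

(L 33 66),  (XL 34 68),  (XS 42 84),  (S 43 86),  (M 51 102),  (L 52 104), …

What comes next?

(XL 60 120)

Size — repeats L → XL → XS → S → M: L, XL, XS, S, M, L → XL.
For the second slot, alternating steps +1, +8, +1, +8, …: 33, 34, 42, 43, 51, 52 → 60.
Third slot: 66, 68, 84, 86, 102, 104 → 120 (always 2 × the second slot).
Putting it together: (XL 60 120).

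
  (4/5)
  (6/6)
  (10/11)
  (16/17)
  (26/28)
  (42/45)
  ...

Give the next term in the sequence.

First part: each term is the sum of the two before it; 4, 6, 10, 16, 26, 42 → 68.
Second part: 5, 6, 11, 17, 28, 45 → 73 (each term is the sum of the two before it).
So the next term is (68/73).

(68/73)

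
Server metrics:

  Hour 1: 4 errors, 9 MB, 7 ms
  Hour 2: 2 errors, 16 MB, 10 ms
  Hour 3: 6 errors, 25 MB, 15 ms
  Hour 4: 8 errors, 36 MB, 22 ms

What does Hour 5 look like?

14 errors, 49 MB, 31 ms

For the errors, each term is the sum of the two before it: 4, 2, 6, 8 → 14.
For the MB, perfect squares: 3², 4², 5², …: 9, 16, 25, 36 → 49.
Ms — differences are 3, 5, 7, … (increasing by 2 each time): 7, 10, 15, 22 → 31.
Putting it together: 14 errors, 49 MB, 31 ms.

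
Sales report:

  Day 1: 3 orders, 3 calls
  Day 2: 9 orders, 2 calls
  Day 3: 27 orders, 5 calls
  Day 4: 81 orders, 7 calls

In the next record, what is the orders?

243

Orders: ×3 each step, so 3, 9, 27, 81 → 243.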